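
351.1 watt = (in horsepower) 0.4708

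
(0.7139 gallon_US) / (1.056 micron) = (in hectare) 0.2559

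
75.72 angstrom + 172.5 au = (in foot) 8.466e+13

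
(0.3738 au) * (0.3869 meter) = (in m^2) 2.164e+10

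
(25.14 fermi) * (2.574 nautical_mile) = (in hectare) 1.198e-14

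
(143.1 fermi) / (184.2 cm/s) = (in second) 7.769e-14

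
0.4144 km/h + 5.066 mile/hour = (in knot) 4.626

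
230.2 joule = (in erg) 2.302e+09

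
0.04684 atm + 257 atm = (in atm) 257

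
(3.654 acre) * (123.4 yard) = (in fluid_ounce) 5.642e+10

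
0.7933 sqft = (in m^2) 0.0737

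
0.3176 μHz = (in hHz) 3.176e-09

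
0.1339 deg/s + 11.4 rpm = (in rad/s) 1.196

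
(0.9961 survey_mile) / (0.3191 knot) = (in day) 0.113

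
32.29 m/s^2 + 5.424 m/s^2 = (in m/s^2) 37.71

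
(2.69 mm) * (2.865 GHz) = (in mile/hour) 1.724e+07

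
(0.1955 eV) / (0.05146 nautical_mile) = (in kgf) 3.351e-23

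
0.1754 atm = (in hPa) 177.7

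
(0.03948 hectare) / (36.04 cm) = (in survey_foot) 3594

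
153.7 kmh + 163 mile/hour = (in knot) 224.6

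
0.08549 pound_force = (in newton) 0.3803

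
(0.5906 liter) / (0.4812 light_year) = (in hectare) 1.297e-23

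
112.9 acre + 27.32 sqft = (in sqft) 4.918e+06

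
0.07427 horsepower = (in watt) 55.38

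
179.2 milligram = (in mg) 179.2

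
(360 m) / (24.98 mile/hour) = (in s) 32.24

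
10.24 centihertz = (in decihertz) 1.024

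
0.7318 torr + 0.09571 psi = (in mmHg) 5.681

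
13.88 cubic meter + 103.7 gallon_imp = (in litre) 1.435e+04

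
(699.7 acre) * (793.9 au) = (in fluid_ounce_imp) 1.184e+25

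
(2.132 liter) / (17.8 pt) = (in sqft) 3.655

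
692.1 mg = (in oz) 0.02441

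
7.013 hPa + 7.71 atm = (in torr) 5865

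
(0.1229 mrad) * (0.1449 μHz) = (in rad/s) 1.781e-11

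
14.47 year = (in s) 4.563e+08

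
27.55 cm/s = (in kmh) 0.9918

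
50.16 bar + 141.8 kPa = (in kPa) 5158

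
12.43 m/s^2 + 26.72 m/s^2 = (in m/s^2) 39.15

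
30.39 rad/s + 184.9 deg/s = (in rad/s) 33.62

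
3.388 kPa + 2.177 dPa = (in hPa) 33.88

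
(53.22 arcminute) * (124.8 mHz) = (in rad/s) 0.001932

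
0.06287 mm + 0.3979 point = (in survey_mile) 1.263e-07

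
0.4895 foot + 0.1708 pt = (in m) 0.1493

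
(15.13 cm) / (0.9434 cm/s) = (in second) 16.04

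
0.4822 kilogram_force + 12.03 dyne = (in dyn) 4.729e+05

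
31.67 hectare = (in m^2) 3.167e+05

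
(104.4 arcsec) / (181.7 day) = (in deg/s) 1.847e-09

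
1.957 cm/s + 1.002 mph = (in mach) 0.001373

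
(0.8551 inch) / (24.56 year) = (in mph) 6.273e-11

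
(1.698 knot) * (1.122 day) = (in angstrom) 8.468e+14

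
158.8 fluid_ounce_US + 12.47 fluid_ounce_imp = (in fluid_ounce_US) 170.8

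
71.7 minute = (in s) 4302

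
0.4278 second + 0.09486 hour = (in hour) 0.09498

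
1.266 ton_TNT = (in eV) 3.306e+28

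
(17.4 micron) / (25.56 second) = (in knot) 1.323e-06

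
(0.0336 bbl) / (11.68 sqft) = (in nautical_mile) 2.658e-06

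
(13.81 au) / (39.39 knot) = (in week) 1.686e+05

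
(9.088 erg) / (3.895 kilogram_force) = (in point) 6.744e-05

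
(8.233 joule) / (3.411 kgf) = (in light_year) 2.602e-17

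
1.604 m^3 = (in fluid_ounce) 5.424e+04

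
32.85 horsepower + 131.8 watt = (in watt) 2.463e+04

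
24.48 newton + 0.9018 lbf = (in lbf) 6.405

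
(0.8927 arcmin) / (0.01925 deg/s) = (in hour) 0.0002147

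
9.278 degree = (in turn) 0.02577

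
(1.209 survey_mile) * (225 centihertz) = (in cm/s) 4.378e+05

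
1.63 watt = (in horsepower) 0.002186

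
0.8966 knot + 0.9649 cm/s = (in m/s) 0.4709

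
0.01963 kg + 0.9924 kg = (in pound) 2.231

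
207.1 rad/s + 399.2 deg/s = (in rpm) 2044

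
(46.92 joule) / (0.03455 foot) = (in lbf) 1002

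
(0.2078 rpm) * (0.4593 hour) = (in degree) 2062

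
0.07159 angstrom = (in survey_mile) 4.448e-15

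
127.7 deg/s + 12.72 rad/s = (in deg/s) 856.5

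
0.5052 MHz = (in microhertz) 5.052e+11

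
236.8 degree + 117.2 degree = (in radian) 6.178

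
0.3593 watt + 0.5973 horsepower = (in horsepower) 0.5978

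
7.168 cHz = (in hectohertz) 0.0007168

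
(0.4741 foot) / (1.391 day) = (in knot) 2.337e-06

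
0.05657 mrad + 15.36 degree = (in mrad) 268.1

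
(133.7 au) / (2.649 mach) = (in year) 703.2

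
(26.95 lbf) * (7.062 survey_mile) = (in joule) 1.362e+06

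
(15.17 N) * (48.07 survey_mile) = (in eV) 7.325e+24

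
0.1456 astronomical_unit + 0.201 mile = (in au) 0.1456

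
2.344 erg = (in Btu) 2.222e-10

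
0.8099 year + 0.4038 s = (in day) 295.6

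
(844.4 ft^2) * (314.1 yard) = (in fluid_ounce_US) 7.619e+08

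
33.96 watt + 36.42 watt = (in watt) 70.38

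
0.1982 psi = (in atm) 0.01349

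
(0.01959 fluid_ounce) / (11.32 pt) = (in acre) 3.585e-08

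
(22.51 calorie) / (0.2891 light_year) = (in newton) 3.443e-14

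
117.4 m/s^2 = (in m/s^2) 117.4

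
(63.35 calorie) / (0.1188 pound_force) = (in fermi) 5.016e+17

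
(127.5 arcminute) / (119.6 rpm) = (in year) 9.39e-11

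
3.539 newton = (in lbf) 0.7956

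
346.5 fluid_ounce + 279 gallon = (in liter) 1066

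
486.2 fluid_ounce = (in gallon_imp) 3.163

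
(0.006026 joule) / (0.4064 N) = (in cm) 1.483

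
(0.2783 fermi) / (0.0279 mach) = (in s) 2.929e-17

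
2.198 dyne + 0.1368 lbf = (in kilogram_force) 0.06205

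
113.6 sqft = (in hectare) 0.001055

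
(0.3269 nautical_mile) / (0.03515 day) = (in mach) 0.0005855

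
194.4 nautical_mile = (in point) 1.021e+09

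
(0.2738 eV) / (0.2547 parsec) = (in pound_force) 1.255e-36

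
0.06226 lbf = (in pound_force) 0.06226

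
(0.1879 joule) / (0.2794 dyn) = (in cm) 6.725e+06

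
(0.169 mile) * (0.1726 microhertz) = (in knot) 9.125e-05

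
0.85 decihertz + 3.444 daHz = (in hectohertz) 0.3453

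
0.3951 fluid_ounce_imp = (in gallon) 0.002966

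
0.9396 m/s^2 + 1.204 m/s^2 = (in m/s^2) 2.144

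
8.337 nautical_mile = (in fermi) 1.544e+19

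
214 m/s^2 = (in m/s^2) 214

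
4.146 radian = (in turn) 0.6599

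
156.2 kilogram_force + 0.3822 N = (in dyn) 1.532e+08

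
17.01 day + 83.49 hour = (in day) 20.49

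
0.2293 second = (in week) 3.791e-07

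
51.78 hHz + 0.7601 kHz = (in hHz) 59.38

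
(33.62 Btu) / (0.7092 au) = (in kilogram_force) 3.409e-08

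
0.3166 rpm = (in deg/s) 1.9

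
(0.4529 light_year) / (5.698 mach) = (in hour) 6.135e+08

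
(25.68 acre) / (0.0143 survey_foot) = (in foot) 7.823e+07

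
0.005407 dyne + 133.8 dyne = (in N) 0.001338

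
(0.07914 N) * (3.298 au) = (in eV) 2.437e+29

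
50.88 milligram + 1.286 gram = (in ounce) 0.04716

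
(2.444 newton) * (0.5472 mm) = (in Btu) 1.268e-06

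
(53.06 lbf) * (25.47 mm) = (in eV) 3.752e+19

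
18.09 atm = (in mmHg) 1.375e+04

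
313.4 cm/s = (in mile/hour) 7.011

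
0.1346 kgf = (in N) 1.32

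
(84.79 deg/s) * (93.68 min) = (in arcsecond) 1.716e+09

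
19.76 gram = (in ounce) 0.697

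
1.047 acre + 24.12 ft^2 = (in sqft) 4.563e+04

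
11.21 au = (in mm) 1.677e+15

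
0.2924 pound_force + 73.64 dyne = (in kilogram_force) 0.1327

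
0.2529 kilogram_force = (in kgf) 0.2529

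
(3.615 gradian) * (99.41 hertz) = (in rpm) 53.91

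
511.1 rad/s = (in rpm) 4881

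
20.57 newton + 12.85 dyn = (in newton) 20.57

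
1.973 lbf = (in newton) 8.776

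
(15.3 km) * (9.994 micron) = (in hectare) 1.529e-05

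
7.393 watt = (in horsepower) 0.009914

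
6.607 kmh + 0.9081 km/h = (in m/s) 2.088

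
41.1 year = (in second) 1.296e+09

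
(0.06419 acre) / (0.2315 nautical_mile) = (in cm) 60.59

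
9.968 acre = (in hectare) 4.034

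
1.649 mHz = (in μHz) 1649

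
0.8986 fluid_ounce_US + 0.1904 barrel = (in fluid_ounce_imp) 1066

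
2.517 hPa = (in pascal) 251.7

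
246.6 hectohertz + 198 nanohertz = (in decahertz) 2466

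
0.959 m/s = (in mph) 2.145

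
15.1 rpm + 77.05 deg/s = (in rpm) 27.94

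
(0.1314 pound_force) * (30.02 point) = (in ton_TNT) 1.479e-12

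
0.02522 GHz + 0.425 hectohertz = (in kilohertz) 2.522e+04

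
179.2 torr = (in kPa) 23.89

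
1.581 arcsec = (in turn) 1.22e-06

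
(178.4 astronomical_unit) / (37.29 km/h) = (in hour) 7.157e+08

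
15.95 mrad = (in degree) 0.9139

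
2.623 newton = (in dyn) 2.623e+05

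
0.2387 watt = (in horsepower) 0.0003201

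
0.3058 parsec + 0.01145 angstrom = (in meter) 9.436e+15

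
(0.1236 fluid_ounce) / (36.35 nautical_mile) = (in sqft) 5.844e-10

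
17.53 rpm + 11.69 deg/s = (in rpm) 19.48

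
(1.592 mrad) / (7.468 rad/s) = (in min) 3.553e-06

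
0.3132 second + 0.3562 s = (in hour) 0.0001859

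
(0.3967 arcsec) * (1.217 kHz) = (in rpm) 0.02235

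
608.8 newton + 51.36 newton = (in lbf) 148.4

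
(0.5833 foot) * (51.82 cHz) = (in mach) 0.0002706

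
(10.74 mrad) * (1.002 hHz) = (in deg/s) 61.66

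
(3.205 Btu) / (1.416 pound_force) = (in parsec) 1.74e-14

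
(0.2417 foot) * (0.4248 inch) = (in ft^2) 0.008556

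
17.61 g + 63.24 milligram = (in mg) 1.767e+04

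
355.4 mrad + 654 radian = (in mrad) 6.544e+05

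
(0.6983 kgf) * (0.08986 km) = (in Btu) 0.5832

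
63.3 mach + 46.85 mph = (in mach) 63.36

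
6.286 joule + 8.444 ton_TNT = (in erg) 3.533e+17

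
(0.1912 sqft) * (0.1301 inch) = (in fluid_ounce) 1.985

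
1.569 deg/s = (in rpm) 0.2615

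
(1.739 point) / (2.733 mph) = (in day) 5.812e-09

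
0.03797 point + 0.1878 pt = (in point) 0.2258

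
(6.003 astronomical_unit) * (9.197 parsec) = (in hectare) 2.549e+25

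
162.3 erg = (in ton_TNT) 3.879e-15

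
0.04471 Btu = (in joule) 47.17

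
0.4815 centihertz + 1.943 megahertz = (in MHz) 1.943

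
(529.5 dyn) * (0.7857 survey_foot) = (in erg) 1.268e+04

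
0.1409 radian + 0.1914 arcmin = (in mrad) 141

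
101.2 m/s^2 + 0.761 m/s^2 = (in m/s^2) 102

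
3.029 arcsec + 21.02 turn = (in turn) 21.02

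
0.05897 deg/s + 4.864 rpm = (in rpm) 4.874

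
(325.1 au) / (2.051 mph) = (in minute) 8.841e+11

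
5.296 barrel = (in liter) 842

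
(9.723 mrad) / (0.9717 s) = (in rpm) 0.09555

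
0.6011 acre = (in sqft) 2.618e+04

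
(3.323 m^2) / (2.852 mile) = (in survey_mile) 4.499e-07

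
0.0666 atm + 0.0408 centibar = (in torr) 50.92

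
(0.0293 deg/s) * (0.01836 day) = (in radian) 0.8112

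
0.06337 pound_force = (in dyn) 2.819e+04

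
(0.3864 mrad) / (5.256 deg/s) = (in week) 6.965e-09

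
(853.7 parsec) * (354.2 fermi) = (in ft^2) 1.004e+08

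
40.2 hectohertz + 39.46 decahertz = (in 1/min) 2.649e+05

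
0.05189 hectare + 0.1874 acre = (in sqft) 1.375e+04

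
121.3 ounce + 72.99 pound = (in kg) 36.55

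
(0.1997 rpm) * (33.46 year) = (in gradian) 1.405e+09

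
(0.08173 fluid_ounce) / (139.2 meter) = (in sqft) 1.869e-07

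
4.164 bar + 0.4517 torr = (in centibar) 416.5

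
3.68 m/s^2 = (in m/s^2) 3.68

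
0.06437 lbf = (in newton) 0.2863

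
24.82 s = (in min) 0.4137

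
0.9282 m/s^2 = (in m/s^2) 0.9282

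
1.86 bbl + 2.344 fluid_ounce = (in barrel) 1.86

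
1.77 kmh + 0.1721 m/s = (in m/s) 0.6638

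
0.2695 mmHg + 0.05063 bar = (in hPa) 50.99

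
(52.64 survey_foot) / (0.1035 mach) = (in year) 1.444e-08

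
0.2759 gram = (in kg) 0.0002759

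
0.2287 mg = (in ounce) 8.067e-06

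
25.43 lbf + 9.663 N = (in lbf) 27.6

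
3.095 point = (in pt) 3.095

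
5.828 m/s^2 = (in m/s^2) 5.828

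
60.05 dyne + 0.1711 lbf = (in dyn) 7.617e+04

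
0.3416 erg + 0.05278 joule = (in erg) 5.278e+05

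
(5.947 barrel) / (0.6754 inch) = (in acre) 0.01362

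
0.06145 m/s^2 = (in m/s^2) 0.06145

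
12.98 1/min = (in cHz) 21.63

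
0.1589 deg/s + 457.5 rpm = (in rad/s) 47.91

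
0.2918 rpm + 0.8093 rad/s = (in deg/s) 48.12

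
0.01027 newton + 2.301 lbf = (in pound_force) 2.303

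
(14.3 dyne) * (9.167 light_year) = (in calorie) 2.964e+12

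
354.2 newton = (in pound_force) 79.63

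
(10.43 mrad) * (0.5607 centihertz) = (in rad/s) 5.848e-05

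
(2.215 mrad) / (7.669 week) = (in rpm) 4.56e-09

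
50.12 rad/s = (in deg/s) 2872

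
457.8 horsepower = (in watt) 3.414e+05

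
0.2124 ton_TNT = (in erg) 8.887e+15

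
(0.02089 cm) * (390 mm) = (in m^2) 8.147e-05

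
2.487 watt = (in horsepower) 0.003335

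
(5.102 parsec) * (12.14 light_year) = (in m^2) 1.808e+34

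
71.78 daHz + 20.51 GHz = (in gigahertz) 20.51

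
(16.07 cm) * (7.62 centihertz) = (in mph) 0.02739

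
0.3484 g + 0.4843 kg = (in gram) 484.6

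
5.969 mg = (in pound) 1.316e-05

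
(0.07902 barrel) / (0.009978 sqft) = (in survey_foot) 44.46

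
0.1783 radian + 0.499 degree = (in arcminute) 642.9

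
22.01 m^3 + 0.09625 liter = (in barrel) 138.4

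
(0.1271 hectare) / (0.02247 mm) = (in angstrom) 5.656e+17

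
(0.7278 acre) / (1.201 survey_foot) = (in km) 8.046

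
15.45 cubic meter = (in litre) 1.545e+04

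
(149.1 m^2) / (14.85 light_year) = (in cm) 1.061e-13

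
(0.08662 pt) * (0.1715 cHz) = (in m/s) 5.241e-08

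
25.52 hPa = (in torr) 19.14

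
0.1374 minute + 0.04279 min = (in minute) 0.1802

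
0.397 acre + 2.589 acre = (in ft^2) 1.301e+05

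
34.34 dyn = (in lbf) 7.72e-05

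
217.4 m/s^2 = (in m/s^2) 217.4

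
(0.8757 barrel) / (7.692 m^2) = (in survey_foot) 0.05938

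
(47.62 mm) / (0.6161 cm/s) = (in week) 1.278e-05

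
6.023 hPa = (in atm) 0.005944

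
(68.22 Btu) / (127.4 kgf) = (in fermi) 5.761e+16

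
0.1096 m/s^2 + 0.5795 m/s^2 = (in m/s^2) 0.6891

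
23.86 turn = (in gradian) 9544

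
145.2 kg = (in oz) 5122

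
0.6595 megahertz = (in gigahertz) 0.0006595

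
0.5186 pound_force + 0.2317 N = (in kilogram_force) 0.2589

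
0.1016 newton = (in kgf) 0.01036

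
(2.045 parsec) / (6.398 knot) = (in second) 1.917e+16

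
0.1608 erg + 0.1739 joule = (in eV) 1.085e+18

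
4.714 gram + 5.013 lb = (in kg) 2.279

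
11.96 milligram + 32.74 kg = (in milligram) 3.274e+07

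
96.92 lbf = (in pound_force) 96.92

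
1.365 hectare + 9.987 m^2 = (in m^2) 1.366e+04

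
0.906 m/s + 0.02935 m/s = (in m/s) 0.9354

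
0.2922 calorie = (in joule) 1.223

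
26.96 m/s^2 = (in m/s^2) 26.96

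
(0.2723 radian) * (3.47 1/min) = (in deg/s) 0.9023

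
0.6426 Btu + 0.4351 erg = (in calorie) 162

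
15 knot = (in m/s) 7.717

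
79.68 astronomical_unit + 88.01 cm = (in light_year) 0.00126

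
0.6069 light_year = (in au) 3.838e+04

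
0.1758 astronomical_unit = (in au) 0.1758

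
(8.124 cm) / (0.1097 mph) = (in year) 5.253e-08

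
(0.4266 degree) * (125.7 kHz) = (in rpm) 8937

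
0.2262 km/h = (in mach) 0.0001845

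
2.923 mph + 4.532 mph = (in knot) 6.478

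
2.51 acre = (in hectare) 1.016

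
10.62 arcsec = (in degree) 0.00295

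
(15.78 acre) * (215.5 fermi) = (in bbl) 8.656e-08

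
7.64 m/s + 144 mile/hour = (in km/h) 259.2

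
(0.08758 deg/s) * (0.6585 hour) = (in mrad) 3624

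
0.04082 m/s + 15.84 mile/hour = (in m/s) 7.122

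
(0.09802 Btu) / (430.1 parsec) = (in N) 7.792e-18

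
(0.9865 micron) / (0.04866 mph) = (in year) 1.438e-12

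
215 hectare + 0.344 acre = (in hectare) 215.1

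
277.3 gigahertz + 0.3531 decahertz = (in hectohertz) 2.773e+09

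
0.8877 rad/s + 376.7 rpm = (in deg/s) 2311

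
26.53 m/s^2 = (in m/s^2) 26.53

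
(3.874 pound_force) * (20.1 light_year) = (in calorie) 7.832e+17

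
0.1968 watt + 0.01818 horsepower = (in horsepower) 0.01844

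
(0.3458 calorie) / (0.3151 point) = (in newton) 1.302e+04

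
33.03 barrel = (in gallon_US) 1387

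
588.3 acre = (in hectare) 238.1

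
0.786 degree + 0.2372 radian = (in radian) 0.2509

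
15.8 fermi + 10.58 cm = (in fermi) 1.058e+14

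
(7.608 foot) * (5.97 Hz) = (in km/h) 49.84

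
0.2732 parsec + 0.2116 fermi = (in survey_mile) 5.238e+12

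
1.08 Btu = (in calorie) 272.3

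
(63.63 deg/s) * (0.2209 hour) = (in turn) 140.6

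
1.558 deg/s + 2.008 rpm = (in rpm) 2.268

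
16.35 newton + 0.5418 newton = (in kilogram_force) 1.722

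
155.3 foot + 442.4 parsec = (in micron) 1.365e+25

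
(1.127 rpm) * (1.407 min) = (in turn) 1.586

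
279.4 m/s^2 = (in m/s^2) 279.4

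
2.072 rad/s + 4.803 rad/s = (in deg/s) 393.9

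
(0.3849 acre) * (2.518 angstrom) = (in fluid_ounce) 0.01326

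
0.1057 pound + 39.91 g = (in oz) 3.099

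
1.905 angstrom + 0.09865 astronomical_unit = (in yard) 1.614e+10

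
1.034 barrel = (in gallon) 43.43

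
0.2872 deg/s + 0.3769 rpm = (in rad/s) 0.04448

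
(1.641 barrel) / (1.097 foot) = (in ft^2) 8.399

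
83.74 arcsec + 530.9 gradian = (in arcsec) 1.72e+06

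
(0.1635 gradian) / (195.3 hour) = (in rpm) 3.488e-08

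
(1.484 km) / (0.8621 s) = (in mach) 5.055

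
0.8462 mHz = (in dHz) 0.008462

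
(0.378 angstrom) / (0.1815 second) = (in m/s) 2.083e-10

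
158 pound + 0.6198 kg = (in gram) 7.229e+04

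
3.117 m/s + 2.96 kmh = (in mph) 8.812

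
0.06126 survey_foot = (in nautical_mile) 1.008e-05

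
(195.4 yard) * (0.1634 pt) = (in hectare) 1.03e-06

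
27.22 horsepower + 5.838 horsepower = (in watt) 2.465e+04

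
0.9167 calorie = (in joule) 3.835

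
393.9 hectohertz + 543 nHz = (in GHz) 3.939e-05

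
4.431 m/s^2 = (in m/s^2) 4.431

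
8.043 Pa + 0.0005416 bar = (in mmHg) 0.4666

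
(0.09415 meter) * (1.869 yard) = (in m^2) 0.1609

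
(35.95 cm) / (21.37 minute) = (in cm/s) 0.02804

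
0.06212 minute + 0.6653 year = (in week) 34.69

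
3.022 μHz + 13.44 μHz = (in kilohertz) 1.646e-08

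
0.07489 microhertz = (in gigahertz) 7.489e-17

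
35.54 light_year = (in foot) 1.103e+18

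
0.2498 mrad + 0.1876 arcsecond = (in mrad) 0.2507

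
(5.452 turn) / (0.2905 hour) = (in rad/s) 0.03276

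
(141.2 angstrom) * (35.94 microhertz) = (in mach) 1.49e-15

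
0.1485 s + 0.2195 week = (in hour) 36.88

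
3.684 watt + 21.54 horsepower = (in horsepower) 21.54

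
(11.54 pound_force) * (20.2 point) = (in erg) 3.658e+06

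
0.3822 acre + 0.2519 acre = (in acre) 0.6341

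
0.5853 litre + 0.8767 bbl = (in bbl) 0.8804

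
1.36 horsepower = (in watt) 1014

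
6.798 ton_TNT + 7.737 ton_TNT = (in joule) 6.081e+10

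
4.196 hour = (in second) 1.511e+04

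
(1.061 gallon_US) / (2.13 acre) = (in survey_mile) 2.895e-10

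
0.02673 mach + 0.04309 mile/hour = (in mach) 0.02679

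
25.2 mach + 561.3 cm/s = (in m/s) 8586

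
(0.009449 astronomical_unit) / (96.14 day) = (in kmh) 612.6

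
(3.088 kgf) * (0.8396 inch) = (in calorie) 0.1544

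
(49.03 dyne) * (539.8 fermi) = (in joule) 2.647e-16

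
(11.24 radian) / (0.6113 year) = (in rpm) 5.568e-06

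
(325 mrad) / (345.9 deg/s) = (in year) 1.707e-09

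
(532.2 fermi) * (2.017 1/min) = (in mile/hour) 4.002e-14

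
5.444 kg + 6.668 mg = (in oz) 192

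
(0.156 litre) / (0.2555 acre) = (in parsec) 4.89e-24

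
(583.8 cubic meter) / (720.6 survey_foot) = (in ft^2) 28.61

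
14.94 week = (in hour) 2510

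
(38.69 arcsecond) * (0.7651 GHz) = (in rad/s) 1.435e+05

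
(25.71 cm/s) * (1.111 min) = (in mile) 0.01065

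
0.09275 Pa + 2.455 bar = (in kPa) 245.5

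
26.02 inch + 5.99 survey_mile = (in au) 6.444e-08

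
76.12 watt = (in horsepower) 0.1021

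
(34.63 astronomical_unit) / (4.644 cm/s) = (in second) 1.116e+14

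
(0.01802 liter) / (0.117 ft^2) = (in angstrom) 1.658e+07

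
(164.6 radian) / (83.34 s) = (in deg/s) 113.2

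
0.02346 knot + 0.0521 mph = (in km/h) 0.1273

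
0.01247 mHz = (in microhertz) 12.47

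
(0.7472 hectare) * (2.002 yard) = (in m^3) 1.368e+04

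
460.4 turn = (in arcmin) 9.945e+06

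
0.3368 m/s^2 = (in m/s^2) 0.3368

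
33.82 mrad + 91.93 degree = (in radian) 1.638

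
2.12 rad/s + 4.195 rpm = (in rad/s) 2.559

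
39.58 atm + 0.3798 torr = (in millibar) 4.01e+04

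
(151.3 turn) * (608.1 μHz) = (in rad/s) 0.5781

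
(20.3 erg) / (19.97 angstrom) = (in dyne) 1.017e+08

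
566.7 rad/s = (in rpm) 5412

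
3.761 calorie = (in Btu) 0.01491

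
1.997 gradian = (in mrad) 31.37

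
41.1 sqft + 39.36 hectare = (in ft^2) 4.237e+06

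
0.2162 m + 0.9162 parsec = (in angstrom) 2.827e+26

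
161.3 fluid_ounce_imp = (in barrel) 0.02883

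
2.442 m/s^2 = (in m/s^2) 2.442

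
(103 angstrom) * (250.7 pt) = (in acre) 2.251e-13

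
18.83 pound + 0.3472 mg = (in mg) 8.541e+06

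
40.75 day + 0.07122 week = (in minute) 5.94e+04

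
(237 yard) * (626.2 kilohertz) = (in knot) 2.638e+08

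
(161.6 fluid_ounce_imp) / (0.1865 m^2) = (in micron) 2.462e+04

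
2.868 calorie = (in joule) 12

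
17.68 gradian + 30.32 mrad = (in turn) 0.04903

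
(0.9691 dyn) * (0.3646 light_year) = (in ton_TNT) 7.989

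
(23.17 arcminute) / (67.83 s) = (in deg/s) 0.005693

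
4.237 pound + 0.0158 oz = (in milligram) 1.922e+06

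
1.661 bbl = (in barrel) 1.661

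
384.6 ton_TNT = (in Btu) 1.525e+09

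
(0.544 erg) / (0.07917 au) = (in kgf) 4.684e-19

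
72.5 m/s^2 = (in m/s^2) 72.5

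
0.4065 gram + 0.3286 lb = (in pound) 0.3295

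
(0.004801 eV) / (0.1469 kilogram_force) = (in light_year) 5.644e-38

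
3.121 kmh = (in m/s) 0.8669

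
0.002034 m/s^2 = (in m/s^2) 0.002034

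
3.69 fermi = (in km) 3.69e-18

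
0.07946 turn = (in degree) 28.61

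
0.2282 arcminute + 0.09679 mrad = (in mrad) 0.1632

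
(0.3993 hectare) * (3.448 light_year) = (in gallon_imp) 2.865e+22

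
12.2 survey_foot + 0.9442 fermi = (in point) 1.054e+04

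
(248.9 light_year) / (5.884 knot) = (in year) 2.467e+10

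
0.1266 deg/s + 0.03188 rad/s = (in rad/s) 0.03409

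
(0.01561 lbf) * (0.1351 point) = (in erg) 33.09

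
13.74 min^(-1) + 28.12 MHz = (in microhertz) 2.812e+13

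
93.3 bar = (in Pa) 9.33e+06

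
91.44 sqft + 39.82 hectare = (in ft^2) 4.286e+06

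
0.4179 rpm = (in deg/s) 2.507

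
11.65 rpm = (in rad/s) 1.22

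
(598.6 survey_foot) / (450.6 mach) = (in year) 3.771e-11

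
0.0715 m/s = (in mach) 0.00021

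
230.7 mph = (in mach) 0.3029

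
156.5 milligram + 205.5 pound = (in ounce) 3288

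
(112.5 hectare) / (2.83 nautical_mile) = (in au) 1.435e-09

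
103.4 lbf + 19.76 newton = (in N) 479.7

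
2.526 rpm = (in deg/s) 15.16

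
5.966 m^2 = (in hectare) 0.0005966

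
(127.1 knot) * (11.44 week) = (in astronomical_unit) 0.003024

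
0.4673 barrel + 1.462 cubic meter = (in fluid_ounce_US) 5.195e+04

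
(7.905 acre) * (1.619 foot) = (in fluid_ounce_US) 5.338e+08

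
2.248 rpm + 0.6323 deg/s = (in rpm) 2.353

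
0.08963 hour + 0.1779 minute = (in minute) 5.556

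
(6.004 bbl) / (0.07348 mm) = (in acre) 3.21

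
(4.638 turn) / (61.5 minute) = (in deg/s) 0.4525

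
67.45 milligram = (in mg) 67.45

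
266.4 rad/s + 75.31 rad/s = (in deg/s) 1.958e+04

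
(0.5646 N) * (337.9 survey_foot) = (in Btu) 0.05511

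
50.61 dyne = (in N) 0.0005061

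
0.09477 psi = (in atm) 0.006449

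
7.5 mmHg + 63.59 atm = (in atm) 63.6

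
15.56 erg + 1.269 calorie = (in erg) 5.309e+07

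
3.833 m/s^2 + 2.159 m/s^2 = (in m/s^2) 5.992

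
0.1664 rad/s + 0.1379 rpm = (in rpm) 1.727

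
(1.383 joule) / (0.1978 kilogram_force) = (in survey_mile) 0.000443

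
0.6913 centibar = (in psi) 0.1003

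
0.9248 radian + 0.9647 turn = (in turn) 1.112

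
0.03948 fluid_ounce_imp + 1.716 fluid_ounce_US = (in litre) 0.05187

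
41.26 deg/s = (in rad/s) 0.7201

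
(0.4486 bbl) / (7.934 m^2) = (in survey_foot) 0.02949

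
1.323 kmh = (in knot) 0.7144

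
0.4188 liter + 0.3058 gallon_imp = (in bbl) 0.01138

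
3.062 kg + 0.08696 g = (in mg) 3.062e+06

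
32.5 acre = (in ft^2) 1.416e+06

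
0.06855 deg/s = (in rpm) 0.01143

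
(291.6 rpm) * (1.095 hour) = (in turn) 1.916e+04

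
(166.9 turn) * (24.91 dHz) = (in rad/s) 2612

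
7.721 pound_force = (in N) 34.34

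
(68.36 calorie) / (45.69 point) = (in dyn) 1.774e+09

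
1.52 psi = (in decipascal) 1.048e+05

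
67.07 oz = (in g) 1901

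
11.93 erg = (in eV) 7.446e+12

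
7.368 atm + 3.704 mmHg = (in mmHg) 5603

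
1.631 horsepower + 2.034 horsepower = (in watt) 2733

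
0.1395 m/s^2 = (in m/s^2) 0.1395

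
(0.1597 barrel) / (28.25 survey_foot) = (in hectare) 2.949e-07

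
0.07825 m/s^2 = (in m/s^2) 0.07825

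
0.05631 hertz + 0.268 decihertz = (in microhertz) 8.311e+04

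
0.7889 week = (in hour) 132.5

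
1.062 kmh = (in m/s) 0.295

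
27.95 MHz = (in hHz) 2.795e+05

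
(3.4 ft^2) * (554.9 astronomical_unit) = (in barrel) 1.649e+14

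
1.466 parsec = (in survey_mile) 2.811e+13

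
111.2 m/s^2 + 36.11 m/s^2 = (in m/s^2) 147.3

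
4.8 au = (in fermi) 7.181e+26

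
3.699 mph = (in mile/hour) 3.699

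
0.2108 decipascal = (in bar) 2.108e-07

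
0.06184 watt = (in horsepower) 8.293e-05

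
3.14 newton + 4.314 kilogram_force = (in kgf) 4.634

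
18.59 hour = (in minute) 1115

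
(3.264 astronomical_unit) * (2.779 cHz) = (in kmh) 4.885e+10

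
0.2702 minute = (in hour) 0.004503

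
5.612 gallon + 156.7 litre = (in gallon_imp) 39.14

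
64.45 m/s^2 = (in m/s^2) 64.45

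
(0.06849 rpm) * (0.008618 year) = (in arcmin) 6.701e+06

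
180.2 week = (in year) 3.456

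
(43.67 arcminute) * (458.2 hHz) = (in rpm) 5558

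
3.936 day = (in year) 0.01078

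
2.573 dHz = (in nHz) 2.573e+08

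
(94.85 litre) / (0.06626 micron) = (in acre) 353.7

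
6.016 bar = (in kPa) 601.6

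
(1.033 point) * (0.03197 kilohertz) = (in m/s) 0.01165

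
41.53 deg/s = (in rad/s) 0.7248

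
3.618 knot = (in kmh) 6.701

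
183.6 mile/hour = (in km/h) 295.5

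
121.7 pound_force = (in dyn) 5.413e+07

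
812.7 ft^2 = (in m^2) 75.5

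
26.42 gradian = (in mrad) 415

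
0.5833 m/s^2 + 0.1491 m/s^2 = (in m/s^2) 0.7324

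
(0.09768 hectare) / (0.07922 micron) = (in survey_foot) 4.045e+10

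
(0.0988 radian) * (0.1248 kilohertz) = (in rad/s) 12.33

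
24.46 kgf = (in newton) 239.9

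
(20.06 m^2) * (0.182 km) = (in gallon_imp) 8.031e+05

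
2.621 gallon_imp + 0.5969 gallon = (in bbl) 0.08916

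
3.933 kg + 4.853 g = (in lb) 8.681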